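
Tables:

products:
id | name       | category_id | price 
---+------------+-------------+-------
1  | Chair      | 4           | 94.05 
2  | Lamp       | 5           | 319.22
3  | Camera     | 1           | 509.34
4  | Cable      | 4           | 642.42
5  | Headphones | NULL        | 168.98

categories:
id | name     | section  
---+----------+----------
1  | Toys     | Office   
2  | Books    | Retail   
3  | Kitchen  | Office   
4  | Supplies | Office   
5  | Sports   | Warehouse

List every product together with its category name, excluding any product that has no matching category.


INNER JOIN keeps only products rows whose category_id matches an id in categories. Walk through each product:
  - product 1 (Chair): category_id=4 -> matches Supplies
  - product 2 (Lamp): category_id=5 -> matches Sports
  - product 3 (Camera): category_id=1 -> matches Toys
  - product 4 (Cable): category_id=4 -> matches Supplies
  - product 5 (Headphones): category_id=NULL, no match -> dropped
So 1 of 5 rows is dropped.

SQL:
SELECT a.name, b.name AS category
FROM products a
INNER JOIN categories b ON a.category_id = b.id

Result:
name   | category
-------+---------
Chair  | Supplies
Lamp   | Sports  
Camera | Toys    
Cable  | Supplies


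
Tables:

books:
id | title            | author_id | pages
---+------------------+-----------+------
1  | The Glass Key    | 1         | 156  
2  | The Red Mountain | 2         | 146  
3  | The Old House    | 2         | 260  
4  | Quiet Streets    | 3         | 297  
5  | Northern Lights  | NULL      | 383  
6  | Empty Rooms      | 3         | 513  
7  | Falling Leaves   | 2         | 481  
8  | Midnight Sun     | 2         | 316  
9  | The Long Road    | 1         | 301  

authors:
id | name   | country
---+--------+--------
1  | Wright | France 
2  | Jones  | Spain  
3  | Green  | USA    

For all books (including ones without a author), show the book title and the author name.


LEFT JOIN keeps every row from books (the left table); where author_id has no match in authors, the author columns become NULL. Walk through each book:
  - book 1 (The Glass Key): author_id=1 -> matches Wright
  - book 2 (The Red Mountain): author_id=2 -> matches Jones
  - book 3 (The Old House): author_id=2 -> matches Jones
  - book 4 (Quiet Streets): author_id=3 -> matches Green
  - book 5 (Northern Lights): author_id=NULL, no match -> kept with NULL
  - book 6 (Empty Rooms): author_id=3 -> matches Green
  - book 7 (Falling Leaves): author_id=2 -> matches Jones
  - book 8 (Midnight Sun): author_id=2 -> matches Jones
  - book 9 (The Long Road): author_id=1 -> matches Wright
All 9 rows appear; 1 has NULL author.

SQL:
SELECT a.title, b.name AS author
FROM books a
LEFT JOIN authors b ON a.author_id = b.id

Result:
title            | author
-----------------+-------
The Glass Key    | Wright
The Red Mountain | Jones 
The Old House    | Jones 
Quiet Streets    | Green 
Northern Lights  | NULL  
Empty Rooms      | Green 
Falling Leaves   | Jones 
Midnight Sun     | Jones 
The Long Road    | Wright


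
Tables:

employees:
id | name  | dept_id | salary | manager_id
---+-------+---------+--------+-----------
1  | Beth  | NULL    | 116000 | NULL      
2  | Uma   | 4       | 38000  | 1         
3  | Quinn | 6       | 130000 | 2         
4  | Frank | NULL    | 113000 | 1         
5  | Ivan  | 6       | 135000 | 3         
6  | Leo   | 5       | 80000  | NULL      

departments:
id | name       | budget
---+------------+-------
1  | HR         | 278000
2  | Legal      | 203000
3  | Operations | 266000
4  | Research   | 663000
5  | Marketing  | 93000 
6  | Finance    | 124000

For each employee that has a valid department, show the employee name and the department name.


INNER JOIN keeps only employees rows whose dept_id matches an id in departments. Walk through each employee:
  - employee 1 (Beth): dept_id=NULL, no match -> dropped
  - employee 2 (Uma): dept_id=4 -> matches Research
  - employee 3 (Quinn): dept_id=6 -> matches Finance
  - employee 4 (Frank): dept_id=NULL, no match -> dropped
  - employee 5 (Ivan): dept_id=6 -> matches Finance
  - employee 6 (Leo): dept_id=5 -> matches Marketing
So 2 of 6 rows are dropped.

SQL:
SELECT a.name, b.name AS department
FROM employees a
INNER JOIN departments b ON a.dept_id = b.id

Result:
name  | department
------+-----------
Uma   | Research  
Quinn | Finance   
Ivan  | Finance   
Leo   | Marketing 


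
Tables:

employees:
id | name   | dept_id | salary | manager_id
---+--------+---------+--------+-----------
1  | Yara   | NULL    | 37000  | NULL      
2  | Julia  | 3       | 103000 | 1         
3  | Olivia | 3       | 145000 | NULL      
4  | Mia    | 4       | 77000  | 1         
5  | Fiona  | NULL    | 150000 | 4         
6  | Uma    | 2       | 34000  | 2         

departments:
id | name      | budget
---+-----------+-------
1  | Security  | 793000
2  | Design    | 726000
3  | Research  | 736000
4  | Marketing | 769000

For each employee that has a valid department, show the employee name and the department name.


INNER JOIN keeps only employees rows whose dept_id matches an id in departments. Walk through each employee:
  - employee 1 (Yara): dept_id=NULL, no match -> dropped
  - employee 2 (Julia): dept_id=3 -> matches Research
  - employee 3 (Olivia): dept_id=3 -> matches Research
  - employee 4 (Mia): dept_id=4 -> matches Marketing
  - employee 5 (Fiona): dept_id=NULL, no match -> dropped
  - employee 6 (Uma): dept_id=2 -> matches Design
So 2 of 6 rows are dropped.

SQL:
SELECT a.name, b.name AS department
FROM employees a
INNER JOIN departments b ON a.dept_id = b.id

Result:
name   | department
-------+-----------
Julia  | Research  
Olivia | Research  
Mia    | Marketing 
Uma    | Design    


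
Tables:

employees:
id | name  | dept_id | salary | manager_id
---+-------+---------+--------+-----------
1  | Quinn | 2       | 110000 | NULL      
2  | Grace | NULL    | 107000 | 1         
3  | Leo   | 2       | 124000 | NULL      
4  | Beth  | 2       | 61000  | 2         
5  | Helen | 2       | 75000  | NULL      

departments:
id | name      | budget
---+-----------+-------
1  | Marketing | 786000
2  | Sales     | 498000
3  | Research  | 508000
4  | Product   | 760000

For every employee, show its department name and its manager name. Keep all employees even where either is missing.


Two LEFT JOINs from the same base table employees: one to departments via dept_id, one to employees itself via manager_id. Both are LEFT so every employee is preserved.
Match against departments:
  - employee 1 (Quinn): dept_id=2 -> matches Sales
  - employee 2 (Grace): dept_id=NULL, no match -> kept with NULL
  - employee 3 (Leo): dept_id=2 -> matches Sales
  - employee 4 (Beth): dept_id=2 -> matches Sales
  - employee 5 (Helen): dept_id=2 -> matches Sales
Match against employees (self):
  - employee 1 (Quinn): manager_id=NULL -> NULL
  - employee 2 (Grace): manager_id=1 -> Quinn
  - employee 3 (Leo): manager_id=NULL -> NULL
  - employee 4 (Beth): manager_id=2 -> Grace
  - employee 5 (Helen): manager_id=NULL -> NULL

SQL:
SELECT a.name, b.name AS department, c.name AS manager
FROM employees a
LEFT JOIN departments b ON a.dept_id = b.id
LEFT JOIN employees c ON a.manager_id = c.id

Result:
name  | department | manager
------+------------+--------
Quinn | Sales      | NULL   
Grace | NULL       | Quinn  
Leo   | Sales      | NULL   
Beth  | Sales      | Grace  
Helen | Sales      | NULL   


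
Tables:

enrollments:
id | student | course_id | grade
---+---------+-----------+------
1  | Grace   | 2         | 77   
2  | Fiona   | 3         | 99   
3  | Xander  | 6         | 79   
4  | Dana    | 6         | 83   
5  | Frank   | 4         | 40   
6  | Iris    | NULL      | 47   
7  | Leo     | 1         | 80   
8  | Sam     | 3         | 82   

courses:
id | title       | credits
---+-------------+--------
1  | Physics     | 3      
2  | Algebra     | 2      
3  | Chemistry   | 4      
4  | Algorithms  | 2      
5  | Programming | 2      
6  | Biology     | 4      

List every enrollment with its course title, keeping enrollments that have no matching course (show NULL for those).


LEFT JOIN keeps every row from enrollments (the left table); where course_id has no match in courses, the course columns become NULL. Walk through each enrollment:
  - enrollment 1 (Grace): course_id=2 -> matches Algebra
  - enrollment 2 (Fiona): course_id=3 -> matches Chemistry
  - enrollment 3 (Xander): course_id=6 -> matches Biology
  - enrollment 4 (Dana): course_id=6 -> matches Biology
  - enrollment 5 (Frank): course_id=4 -> matches Algorithms
  - enrollment 6 (Iris): course_id=NULL, no match -> kept with NULL
  - enrollment 7 (Leo): course_id=1 -> matches Physics
  - enrollment 8 (Sam): course_id=3 -> matches Chemistry
All 8 rows appear; 1 has NULL course.

SQL:
SELECT a.student, b.title AS course
FROM enrollments a
LEFT JOIN courses b ON a.course_id = b.id

Result:
student | course    
--------+-----------
Grace   | Algebra   
Fiona   | Chemistry 
Xander  | Biology   
Dana    | Biology   
Frank   | Algorithms
Iris    | NULL      
Leo     | Physics   
Sam     | Chemistry 


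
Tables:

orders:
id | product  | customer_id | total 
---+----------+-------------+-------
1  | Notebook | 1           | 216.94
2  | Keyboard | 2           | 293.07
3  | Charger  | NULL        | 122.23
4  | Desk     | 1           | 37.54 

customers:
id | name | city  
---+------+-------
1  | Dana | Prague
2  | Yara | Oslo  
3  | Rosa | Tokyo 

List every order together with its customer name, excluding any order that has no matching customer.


INNER JOIN keeps only orders rows whose customer_id matches an id in customers. Walk through each order:
  - order 1 (Notebook): customer_id=1 -> matches Dana
  - order 2 (Keyboard): customer_id=2 -> matches Yara
  - order 3 (Charger): customer_id=NULL, no match -> dropped
  - order 4 (Desk): customer_id=1 -> matches Dana
So 1 of 4 rows is dropped.

SQL:
SELECT a.product, b.name AS customer
FROM orders a
INNER JOIN customers b ON a.customer_id = b.id

Result:
product  | customer
---------+---------
Notebook | Dana    
Keyboard | Yara    
Desk     | Dana    


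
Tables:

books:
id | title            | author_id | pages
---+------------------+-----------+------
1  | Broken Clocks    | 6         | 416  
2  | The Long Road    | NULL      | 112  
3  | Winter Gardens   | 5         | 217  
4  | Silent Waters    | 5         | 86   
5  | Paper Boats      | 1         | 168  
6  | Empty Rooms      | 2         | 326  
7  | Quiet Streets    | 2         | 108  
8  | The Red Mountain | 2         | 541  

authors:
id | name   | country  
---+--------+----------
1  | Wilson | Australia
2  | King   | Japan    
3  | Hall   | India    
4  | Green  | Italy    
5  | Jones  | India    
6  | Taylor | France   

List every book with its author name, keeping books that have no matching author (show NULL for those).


LEFT JOIN keeps every row from books (the left table); where author_id has no match in authors, the author columns become NULL. Walk through each book:
  - book 1 (Broken Clocks): author_id=6 -> matches Taylor
  - book 2 (The Long Road): author_id=NULL, no match -> kept with NULL
  - book 3 (Winter Gardens): author_id=5 -> matches Jones
  - book 4 (Silent Waters): author_id=5 -> matches Jones
  - book 5 (Paper Boats): author_id=1 -> matches Wilson
  - book 6 (Empty Rooms): author_id=2 -> matches King
  - book 7 (Quiet Streets): author_id=2 -> matches King
  - book 8 (The Red Mountain): author_id=2 -> matches King
All 8 rows appear; 1 has NULL author.

SQL:
SELECT a.title, b.name AS author
FROM books a
LEFT JOIN authors b ON a.author_id = b.id

Result:
title            | author
-----------------+-------
Broken Clocks    | Taylor
The Long Road    | NULL  
Winter Gardens   | Jones 
Silent Waters    | Jones 
Paper Boats      | Wilson
Empty Rooms      | King  
Quiet Streets    | King  
The Red Mountain | King  


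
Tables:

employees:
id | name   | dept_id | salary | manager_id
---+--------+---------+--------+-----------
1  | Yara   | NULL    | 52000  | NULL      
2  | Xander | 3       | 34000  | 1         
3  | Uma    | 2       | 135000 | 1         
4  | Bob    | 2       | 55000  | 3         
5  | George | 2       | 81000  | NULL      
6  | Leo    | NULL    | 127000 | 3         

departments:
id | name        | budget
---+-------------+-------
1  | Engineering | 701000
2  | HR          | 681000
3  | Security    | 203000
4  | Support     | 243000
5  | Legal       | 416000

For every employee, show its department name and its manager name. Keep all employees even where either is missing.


Two LEFT JOINs from the same base table employees: one to departments via dept_id, one to employees itself via manager_id. Both are LEFT so every employee is preserved.
Match against departments:
  - employee 1 (Yara): dept_id=NULL, no match -> kept with NULL
  - employee 2 (Xander): dept_id=3 -> matches Security
  - employee 3 (Uma): dept_id=2 -> matches HR
  - employee 4 (Bob): dept_id=2 -> matches HR
  - employee 5 (George): dept_id=2 -> matches HR
  - employee 6 (Leo): dept_id=NULL, no match -> kept with NULL
Match against employees (self):
  - employee 1 (Yara): manager_id=NULL -> NULL
  - employee 2 (Xander): manager_id=1 -> Yara
  - employee 3 (Uma): manager_id=1 -> Yara
  - employee 4 (Bob): manager_id=3 -> Uma
  - employee 5 (George): manager_id=NULL -> NULL
  - employee 6 (Leo): manager_id=3 -> Uma

SQL:
SELECT a.name, b.name AS department, c.name AS manager
FROM employees a
LEFT JOIN departments b ON a.dept_id = b.id
LEFT JOIN employees c ON a.manager_id = c.id

Result:
name   | department | manager
-------+------------+--------
Yara   | NULL       | NULL   
Xander | Security   | Yara   
Uma    | HR         | Yara   
Bob    | HR         | Uma    
George | HR         | NULL   
Leo    | NULL       | Uma    


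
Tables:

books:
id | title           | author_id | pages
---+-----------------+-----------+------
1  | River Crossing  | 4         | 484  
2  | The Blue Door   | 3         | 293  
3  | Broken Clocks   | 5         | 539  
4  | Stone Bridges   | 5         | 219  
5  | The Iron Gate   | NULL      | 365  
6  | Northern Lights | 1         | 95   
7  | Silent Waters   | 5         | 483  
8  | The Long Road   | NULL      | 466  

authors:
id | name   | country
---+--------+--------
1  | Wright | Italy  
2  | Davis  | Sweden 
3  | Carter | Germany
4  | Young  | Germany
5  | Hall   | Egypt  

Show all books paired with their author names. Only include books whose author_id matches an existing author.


INNER JOIN keeps only books rows whose author_id matches an id in authors. Walk through each book:
  - book 1 (River Crossing): author_id=4 -> matches Young
  - book 2 (The Blue Door): author_id=3 -> matches Carter
  - book 3 (Broken Clocks): author_id=5 -> matches Hall
  - book 4 (Stone Bridges): author_id=5 -> matches Hall
  - book 5 (The Iron Gate): author_id=NULL, no match -> dropped
  - book 6 (Northern Lights): author_id=1 -> matches Wright
  - book 7 (Silent Waters): author_id=5 -> matches Hall
  - book 8 (The Long Road): author_id=NULL, no match -> dropped
So 2 of 8 rows are dropped.

SQL:
SELECT a.title, b.name AS author
FROM books a
INNER JOIN authors b ON a.author_id = b.id

Result:
title           | author
----------------+-------
River Crossing  | Young 
The Blue Door   | Carter
Broken Clocks   | Hall  
Stone Bridges   | Hall  
Northern Lights | Wright
Silent Waters   | Hall  


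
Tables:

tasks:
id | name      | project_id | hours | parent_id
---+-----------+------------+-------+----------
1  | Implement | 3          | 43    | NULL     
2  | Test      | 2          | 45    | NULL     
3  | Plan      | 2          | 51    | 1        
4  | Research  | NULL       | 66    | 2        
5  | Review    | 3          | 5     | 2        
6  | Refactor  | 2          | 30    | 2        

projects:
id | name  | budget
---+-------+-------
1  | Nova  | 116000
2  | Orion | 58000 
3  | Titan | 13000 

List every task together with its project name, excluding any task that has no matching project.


INNER JOIN keeps only tasks rows whose project_id matches an id in projects. Walk through each task:
  - task 1 (Implement): project_id=3 -> matches Titan
  - task 2 (Test): project_id=2 -> matches Orion
  - task 3 (Plan): project_id=2 -> matches Orion
  - task 4 (Research): project_id=NULL, no match -> dropped
  - task 5 (Review): project_id=3 -> matches Titan
  - task 6 (Refactor): project_id=2 -> matches Orion
So 1 of 6 rows is dropped.

SQL:
SELECT a.name, b.name AS project
FROM tasks a
INNER JOIN projects b ON a.project_id = b.id

Result:
name      | project
----------+--------
Implement | Titan  
Test      | Orion  
Plan      | Orion  
Review    | Titan  
Refactor  | Orion  


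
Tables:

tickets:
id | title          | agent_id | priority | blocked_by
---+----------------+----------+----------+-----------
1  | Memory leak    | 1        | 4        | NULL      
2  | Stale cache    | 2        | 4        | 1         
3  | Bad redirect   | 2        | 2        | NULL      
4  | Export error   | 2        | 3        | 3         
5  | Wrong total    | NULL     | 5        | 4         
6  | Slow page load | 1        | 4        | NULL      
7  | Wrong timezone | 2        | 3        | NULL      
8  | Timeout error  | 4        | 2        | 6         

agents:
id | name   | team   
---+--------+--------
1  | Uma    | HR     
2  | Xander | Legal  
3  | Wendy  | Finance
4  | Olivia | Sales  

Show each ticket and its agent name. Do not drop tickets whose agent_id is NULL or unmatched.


LEFT JOIN keeps every row from tickets (the left table); where agent_id has no match in agents, the agent columns become NULL. Walk through each ticket:
  - ticket 1 (Memory leak): agent_id=1 -> matches Uma
  - ticket 2 (Stale cache): agent_id=2 -> matches Xander
  - ticket 3 (Bad redirect): agent_id=2 -> matches Xander
  - ticket 4 (Export error): agent_id=2 -> matches Xander
  - ticket 5 (Wrong total): agent_id=NULL, no match -> kept with NULL
  - ticket 6 (Slow page load): agent_id=1 -> matches Uma
  - ticket 7 (Wrong timezone): agent_id=2 -> matches Xander
  - ticket 8 (Timeout error): agent_id=4 -> matches Olivia
All 8 rows appear; 1 has NULL agent.

SQL:
SELECT a.title, b.name AS agent
FROM tickets a
LEFT JOIN agents b ON a.agent_id = b.id

Result:
title          | agent 
---------------+-------
Memory leak    | Uma   
Stale cache    | Xander
Bad redirect   | Xander
Export error   | Xander
Wrong total    | NULL  
Slow page load | Uma   
Wrong timezone | Xander
Timeout error  | Olivia


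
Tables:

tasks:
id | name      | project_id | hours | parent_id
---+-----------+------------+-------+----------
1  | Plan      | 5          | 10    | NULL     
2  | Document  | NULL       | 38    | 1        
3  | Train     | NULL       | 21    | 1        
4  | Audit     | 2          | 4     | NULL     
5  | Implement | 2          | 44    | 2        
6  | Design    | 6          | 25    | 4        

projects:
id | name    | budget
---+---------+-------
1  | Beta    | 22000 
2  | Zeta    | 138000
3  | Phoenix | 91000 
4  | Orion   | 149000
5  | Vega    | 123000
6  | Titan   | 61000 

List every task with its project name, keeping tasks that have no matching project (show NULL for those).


LEFT JOIN keeps every row from tasks (the left table); where project_id has no match in projects, the project columns become NULL. Walk through each task:
  - task 1 (Plan): project_id=5 -> matches Vega
  - task 2 (Document): project_id=NULL, no match -> kept with NULL
  - task 3 (Train): project_id=NULL, no match -> kept with NULL
  - task 4 (Audit): project_id=2 -> matches Zeta
  - task 5 (Implement): project_id=2 -> matches Zeta
  - task 6 (Design): project_id=6 -> matches Titan
All 6 rows appear; 2 have NULL project.

SQL:
SELECT a.name, b.name AS project
FROM tasks a
LEFT JOIN projects b ON a.project_id = b.id

Result:
name      | project
----------+--------
Plan      | Vega   
Document  | NULL   
Train     | NULL   
Audit     | Zeta   
Implement | Zeta   
Design    | Titan  


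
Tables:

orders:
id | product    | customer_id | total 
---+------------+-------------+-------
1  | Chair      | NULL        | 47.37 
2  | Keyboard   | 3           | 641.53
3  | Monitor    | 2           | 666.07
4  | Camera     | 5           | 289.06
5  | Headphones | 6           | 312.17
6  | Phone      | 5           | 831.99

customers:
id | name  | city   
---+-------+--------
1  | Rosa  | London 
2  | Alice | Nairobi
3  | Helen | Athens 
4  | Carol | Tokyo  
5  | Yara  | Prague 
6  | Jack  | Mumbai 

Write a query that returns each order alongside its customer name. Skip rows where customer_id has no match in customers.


INNER JOIN keeps only orders rows whose customer_id matches an id in customers. Walk through each order:
  - order 1 (Chair): customer_id=NULL, no match -> dropped
  - order 2 (Keyboard): customer_id=3 -> matches Helen
  - order 3 (Monitor): customer_id=2 -> matches Alice
  - order 4 (Camera): customer_id=5 -> matches Yara
  - order 5 (Headphones): customer_id=6 -> matches Jack
  - order 6 (Phone): customer_id=5 -> matches Yara
So 1 of 6 rows is dropped.

SQL:
SELECT a.product, b.name AS customer
FROM orders a
INNER JOIN customers b ON a.customer_id = b.id

Result:
product    | customer
-----------+---------
Keyboard   | Helen   
Monitor    | Alice   
Camera     | Yara    
Headphones | Jack    
Phone      | Yara    


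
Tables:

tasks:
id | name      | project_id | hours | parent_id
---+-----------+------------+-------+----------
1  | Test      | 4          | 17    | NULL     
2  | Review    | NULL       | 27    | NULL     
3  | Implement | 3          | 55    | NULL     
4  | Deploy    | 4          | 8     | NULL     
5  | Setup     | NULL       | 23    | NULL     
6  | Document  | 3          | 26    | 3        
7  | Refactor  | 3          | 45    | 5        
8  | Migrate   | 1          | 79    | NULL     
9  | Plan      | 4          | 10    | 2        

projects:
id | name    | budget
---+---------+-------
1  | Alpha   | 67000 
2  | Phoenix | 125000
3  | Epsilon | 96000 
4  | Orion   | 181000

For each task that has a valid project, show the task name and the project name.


INNER JOIN keeps only tasks rows whose project_id matches an id in projects. Walk through each task:
  - task 1 (Test): project_id=4 -> matches Orion
  - task 2 (Review): project_id=NULL, no match -> dropped
  - task 3 (Implement): project_id=3 -> matches Epsilon
  - task 4 (Deploy): project_id=4 -> matches Orion
  - task 5 (Setup): project_id=NULL, no match -> dropped
  - task 6 (Document): project_id=3 -> matches Epsilon
  - task 7 (Refactor): project_id=3 -> matches Epsilon
  - task 8 (Migrate): project_id=1 -> matches Alpha
  - task 9 (Plan): project_id=4 -> matches Orion
So 2 of 9 rows are dropped.

SQL:
SELECT a.name, b.name AS project
FROM tasks a
INNER JOIN projects b ON a.project_id = b.id

Result:
name      | project
----------+--------
Test      | Orion  
Implement | Epsilon
Deploy    | Orion  
Document  | Epsilon
Refactor  | Epsilon
Migrate   | Alpha  
Plan      | Orion  


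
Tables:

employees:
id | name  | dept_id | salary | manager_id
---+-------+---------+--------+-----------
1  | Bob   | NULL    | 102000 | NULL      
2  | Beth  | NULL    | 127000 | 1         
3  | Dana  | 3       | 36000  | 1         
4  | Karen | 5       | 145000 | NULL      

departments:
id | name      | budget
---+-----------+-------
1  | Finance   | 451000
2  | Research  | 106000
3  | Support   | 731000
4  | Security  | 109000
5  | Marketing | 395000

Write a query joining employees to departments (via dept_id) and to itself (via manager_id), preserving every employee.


Two LEFT JOINs from the same base table employees: one to departments via dept_id, one to employees itself via manager_id. Both are LEFT so every employee is preserved.
Match against departments:
  - employee 1 (Bob): dept_id=NULL, no match -> kept with NULL
  - employee 2 (Beth): dept_id=NULL, no match -> kept with NULL
  - employee 3 (Dana): dept_id=3 -> matches Support
  - employee 4 (Karen): dept_id=5 -> matches Marketing
Match against employees (self):
  - employee 1 (Bob): manager_id=NULL -> NULL
  - employee 2 (Beth): manager_id=1 -> Bob
  - employee 3 (Dana): manager_id=1 -> Bob
  - employee 4 (Karen): manager_id=NULL -> NULL

SQL:
SELECT a.name, b.name AS department, c.name AS manager
FROM employees a
LEFT JOIN departments b ON a.dept_id = b.id
LEFT JOIN employees c ON a.manager_id = c.id

Result:
name  | department | manager
------+------------+--------
Bob   | NULL       | NULL   
Beth  | NULL       | Bob    
Dana  | Support    | Bob    
Karen | Marketing  | NULL   


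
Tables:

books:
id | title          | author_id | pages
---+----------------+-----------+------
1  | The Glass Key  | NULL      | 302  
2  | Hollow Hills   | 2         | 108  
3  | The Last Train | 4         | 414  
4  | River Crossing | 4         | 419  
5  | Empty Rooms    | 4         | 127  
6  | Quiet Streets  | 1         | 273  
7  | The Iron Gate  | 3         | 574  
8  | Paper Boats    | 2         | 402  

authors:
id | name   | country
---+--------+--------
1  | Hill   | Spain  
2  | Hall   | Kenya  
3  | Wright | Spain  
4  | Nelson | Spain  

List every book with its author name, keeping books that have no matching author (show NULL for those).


LEFT JOIN keeps every row from books (the left table); where author_id has no match in authors, the author columns become NULL. Walk through each book:
  - book 1 (The Glass Key): author_id=NULL, no match -> kept with NULL
  - book 2 (Hollow Hills): author_id=2 -> matches Hall
  - book 3 (The Last Train): author_id=4 -> matches Nelson
  - book 4 (River Crossing): author_id=4 -> matches Nelson
  - book 5 (Empty Rooms): author_id=4 -> matches Nelson
  - book 6 (Quiet Streets): author_id=1 -> matches Hill
  - book 7 (The Iron Gate): author_id=3 -> matches Wright
  - book 8 (Paper Boats): author_id=2 -> matches Hall
All 8 rows appear; 1 has NULL author.

SQL:
SELECT a.title, b.name AS author
FROM books a
LEFT JOIN authors b ON a.author_id = b.id

Result:
title          | author
---------------+-------
The Glass Key  | NULL  
Hollow Hills   | Hall  
The Last Train | Nelson
River Crossing | Nelson
Empty Rooms    | Nelson
Quiet Streets  | Hill  
The Iron Gate  | Wright
Paper Boats    | Hall  


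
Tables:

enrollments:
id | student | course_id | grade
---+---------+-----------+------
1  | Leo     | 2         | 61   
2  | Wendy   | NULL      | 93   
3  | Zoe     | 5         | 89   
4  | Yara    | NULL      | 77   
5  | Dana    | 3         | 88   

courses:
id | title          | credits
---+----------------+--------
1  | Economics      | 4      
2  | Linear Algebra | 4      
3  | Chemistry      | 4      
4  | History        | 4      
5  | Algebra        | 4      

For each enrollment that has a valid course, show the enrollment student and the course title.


INNER JOIN keeps only enrollments rows whose course_id matches an id in courses. Walk through each enrollment:
  - enrollment 1 (Leo): course_id=2 -> matches Linear Algebra
  - enrollment 2 (Wendy): course_id=NULL, no match -> dropped
  - enrollment 3 (Zoe): course_id=5 -> matches Algebra
  - enrollment 4 (Yara): course_id=NULL, no match -> dropped
  - enrollment 5 (Dana): course_id=3 -> matches Chemistry
So 2 of 5 rows are dropped.

SQL:
SELECT a.student, b.title AS course
FROM enrollments a
INNER JOIN courses b ON a.course_id = b.id

Result:
student | course        
--------+---------------
Leo     | Linear Algebra
Zoe     | Algebra       
Dana    | Chemistry     


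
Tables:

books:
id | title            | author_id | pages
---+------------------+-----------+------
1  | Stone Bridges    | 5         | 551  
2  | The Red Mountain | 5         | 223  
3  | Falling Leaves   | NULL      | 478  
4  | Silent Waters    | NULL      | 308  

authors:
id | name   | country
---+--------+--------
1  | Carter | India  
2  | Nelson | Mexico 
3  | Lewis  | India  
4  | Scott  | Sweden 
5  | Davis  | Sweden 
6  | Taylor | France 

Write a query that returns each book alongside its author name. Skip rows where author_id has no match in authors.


INNER JOIN keeps only books rows whose author_id matches an id in authors. Walk through each book:
  - book 1 (Stone Bridges): author_id=5 -> matches Davis
  - book 2 (The Red Mountain): author_id=5 -> matches Davis
  - book 3 (Falling Leaves): author_id=NULL, no match -> dropped
  - book 4 (Silent Waters): author_id=NULL, no match -> dropped
So 2 of 4 rows are dropped.

SQL:
SELECT a.title, b.name AS author
FROM books a
INNER JOIN authors b ON a.author_id = b.id

Result:
title            | author
-----------------+-------
Stone Bridges    | Davis 
The Red Mountain | Davis 


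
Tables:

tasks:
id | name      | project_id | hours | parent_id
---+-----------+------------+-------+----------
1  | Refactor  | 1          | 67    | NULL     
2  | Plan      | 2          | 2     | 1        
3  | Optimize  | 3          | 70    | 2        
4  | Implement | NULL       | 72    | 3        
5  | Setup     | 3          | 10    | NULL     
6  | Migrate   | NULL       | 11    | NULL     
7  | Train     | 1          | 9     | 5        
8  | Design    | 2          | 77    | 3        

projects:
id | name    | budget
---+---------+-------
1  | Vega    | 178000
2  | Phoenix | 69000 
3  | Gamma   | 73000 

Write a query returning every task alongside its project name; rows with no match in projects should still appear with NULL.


LEFT JOIN keeps every row from tasks (the left table); where project_id has no match in projects, the project columns become NULL. Walk through each task:
  - task 1 (Refactor): project_id=1 -> matches Vega
  - task 2 (Plan): project_id=2 -> matches Phoenix
  - task 3 (Optimize): project_id=3 -> matches Gamma
  - task 4 (Implement): project_id=NULL, no match -> kept with NULL
  - task 5 (Setup): project_id=3 -> matches Gamma
  - task 6 (Migrate): project_id=NULL, no match -> kept with NULL
  - task 7 (Train): project_id=1 -> matches Vega
  - task 8 (Design): project_id=2 -> matches Phoenix
All 8 rows appear; 2 have NULL project.

SQL:
SELECT a.name, b.name AS project
FROM tasks a
LEFT JOIN projects b ON a.project_id = b.id

Result:
name      | project
----------+--------
Refactor  | Vega   
Plan      | Phoenix
Optimize  | Gamma  
Implement | NULL   
Setup     | Gamma  
Migrate   | NULL   
Train     | Vega   
Design    | Phoenix


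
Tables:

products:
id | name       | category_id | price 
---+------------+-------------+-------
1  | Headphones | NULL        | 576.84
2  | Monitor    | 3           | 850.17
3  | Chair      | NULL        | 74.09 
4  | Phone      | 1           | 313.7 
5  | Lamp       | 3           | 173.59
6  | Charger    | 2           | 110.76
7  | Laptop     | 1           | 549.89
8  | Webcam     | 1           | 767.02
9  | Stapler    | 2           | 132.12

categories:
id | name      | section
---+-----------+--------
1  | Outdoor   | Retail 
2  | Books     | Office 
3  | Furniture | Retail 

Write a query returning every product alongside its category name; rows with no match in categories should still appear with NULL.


LEFT JOIN keeps every row from products (the left table); where category_id has no match in categories, the category columns become NULL. Walk through each product:
  - product 1 (Headphones): category_id=NULL, no match -> kept with NULL
  - product 2 (Monitor): category_id=3 -> matches Furniture
  - product 3 (Chair): category_id=NULL, no match -> kept with NULL
  - product 4 (Phone): category_id=1 -> matches Outdoor
  - product 5 (Lamp): category_id=3 -> matches Furniture
  - product 6 (Charger): category_id=2 -> matches Books
  - product 7 (Laptop): category_id=1 -> matches Outdoor
  - product 8 (Webcam): category_id=1 -> matches Outdoor
  - product 9 (Stapler): category_id=2 -> matches Books
All 9 rows appear; 2 have NULL category.

SQL:
SELECT a.name, b.name AS category
FROM products a
LEFT JOIN categories b ON a.category_id = b.id

Result:
name       | category 
-----------+----------
Headphones | NULL     
Monitor    | Furniture
Chair      | NULL     
Phone      | Outdoor  
Lamp       | Furniture
Charger    | Books    
Laptop     | Outdoor  
Webcam     | Outdoor  
Stapler    | Books    


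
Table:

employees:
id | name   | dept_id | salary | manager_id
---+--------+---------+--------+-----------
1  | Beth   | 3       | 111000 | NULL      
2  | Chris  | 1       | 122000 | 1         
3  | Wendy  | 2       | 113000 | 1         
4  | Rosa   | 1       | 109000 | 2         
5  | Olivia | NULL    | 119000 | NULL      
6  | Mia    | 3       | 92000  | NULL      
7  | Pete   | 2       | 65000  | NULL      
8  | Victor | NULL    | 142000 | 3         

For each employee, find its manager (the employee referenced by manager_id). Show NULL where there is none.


This is a self-join: employees is joined to a second copy of itself, matching each row's manager_id to another row's id. Use LEFT JOIN so rows with manager_id=NULL are kept.
  - employee 1 (Beth): manager_id=NULL -> NULL
  - employee 2 (Chris): manager_id=1 -> Beth
  - employee 3 (Wendy): manager_id=1 -> Beth
  - employee 4 (Rosa): manager_id=2 -> Chris
  - employee 5 (Olivia): manager_id=NULL -> NULL
  - employee 6 (Mia): manager_id=NULL -> NULL
  - employee 7 (Pete): manager_id=NULL -> NULL
  - employee 8 (Victor): manager_id=3 -> Wendy

SQL:
SELECT a.name AS item, b.name AS manager
FROM employees a
LEFT JOIN employees b ON a.manager_id = b.id

Result:
item   | manager
-------+--------
Beth   | NULL   
Chris  | Beth   
Wendy  | Beth   
Rosa   | Chris  
Olivia | NULL   
Mia    | NULL   
Pete   | NULL   
Victor | Wendy  


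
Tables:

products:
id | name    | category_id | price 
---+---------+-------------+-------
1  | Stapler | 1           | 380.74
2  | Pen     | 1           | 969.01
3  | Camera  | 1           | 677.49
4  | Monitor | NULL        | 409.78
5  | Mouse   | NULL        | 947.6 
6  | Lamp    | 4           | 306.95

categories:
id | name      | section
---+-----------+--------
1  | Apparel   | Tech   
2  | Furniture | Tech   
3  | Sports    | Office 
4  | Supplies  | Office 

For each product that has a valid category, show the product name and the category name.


INNER JOIN keeps only products rows whose category_id matches an id in categories. Walk through each product:
  - product 1 (Stapler): category_id=1 -> matches Apparel
  - product 2 (Pen): category_id=1 -> matches Apparel
  - product 3 (Camera): category_id=1 -> matches Apparel
  - product 4 (Monitor): category_id=NULL, no match -> dropped
  - product 5 (Mouse): category_id=NULL, no match -> dropped
  - product 6 (Lamp): category_id=4 -> matches Supplies
So 2 of 6 rows are dropped.

SQL:
SELECT a.name, b.name AS category
FROM products a
INNER JOIN categories b ON a.category_id = b.id

Result:
name    | category
--------+---------
Stapler | Apparel 
Pen     | Apparel 
Camera  | Apparel 
Lamp    | Supplies


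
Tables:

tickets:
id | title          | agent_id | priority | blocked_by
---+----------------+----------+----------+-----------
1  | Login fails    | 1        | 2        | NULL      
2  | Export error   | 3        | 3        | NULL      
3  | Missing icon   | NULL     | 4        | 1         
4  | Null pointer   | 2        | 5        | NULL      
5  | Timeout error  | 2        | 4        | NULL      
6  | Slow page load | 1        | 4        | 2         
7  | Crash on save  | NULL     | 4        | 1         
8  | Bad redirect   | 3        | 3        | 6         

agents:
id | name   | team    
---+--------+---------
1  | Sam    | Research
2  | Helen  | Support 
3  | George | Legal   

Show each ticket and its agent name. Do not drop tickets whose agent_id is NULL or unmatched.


LEFT JOIN keeps every row from tickets (the left table); where agent_id has no match in agents, the agent columns become NULL. Walk through each ticket:
  - ticket 1 (Login fails): agent_id=1 -> matches Sam
  - ticket 2 (Export error): agent_id=3 -> matches George
  - ticket 3 (Missing icon): agent_id=NULL, no match -> kept with NULL
  - ticket 4 (Null pointer): agent_id=2 -> matches Helen
  - ticket 5 (Timeout error): agent_id=2 -> matches Helen
  - ticket 6 (Slow page load): agent_id=1 -> matches Sam
  - ticket 7 (Crash on save): agent_id=NULL, no match -> kept with NULL
  - ticket 8 (Bad redirect): agent_id=3 -> matches George
All 8 rows appear; 2 have NULL agent.

SQL:
SELECT a.title, b.name AS agent
FROM tickets a
LEFT JOIN agents b ON a.agent_id = b.id

Result:
title          | agent 
---------------+-------
Login fails    | Sam   
Export error   | George
Missing icon   | NULL  
Null pointer   | Helen 
Timeout error  | Helen 
Slow page load | Sam   
Crash on save  | NULL  
Bad redirect   | George


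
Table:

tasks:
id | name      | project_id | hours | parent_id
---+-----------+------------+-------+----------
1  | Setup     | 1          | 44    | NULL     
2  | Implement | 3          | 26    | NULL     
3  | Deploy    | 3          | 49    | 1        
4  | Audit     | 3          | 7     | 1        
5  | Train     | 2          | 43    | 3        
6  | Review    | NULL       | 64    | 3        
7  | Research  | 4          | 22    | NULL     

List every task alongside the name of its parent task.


This is a self-join: tasks is joined to a second copy of itself, matching each row's parent_id to another row's id. Use LEFT JOIN so rows with parent_id=NULL are kept.
  - task 1 (Setup): parent_id=NULL -> NULL
  - task 2 (Implement): parent_id=NULL -> NULL
  - task 3 (Deploy): parent_id=1 -> Setup
  - task 4 (Audit): parent_id=1 -> Setup
  - task 5 (Train): parent_id=3 -> Deploy
  - task 6 (Review): parent_id=3 -> Deploy
  - task 7 (Research): parent_id=NULL -> NULL

SQL:
SELECT a.name AS item, b.name AS parent
FROM tasks a
LEFT JOIN tasks b ON a.parent_id = b.id

Result:
item      | parent
----------+-------
Setup     | NULL  
Implement | NULL  
Deploy    | Setup 
Audit     | Setup 
Train     | Deploy
Review    | Deploy
Research  | NULL  


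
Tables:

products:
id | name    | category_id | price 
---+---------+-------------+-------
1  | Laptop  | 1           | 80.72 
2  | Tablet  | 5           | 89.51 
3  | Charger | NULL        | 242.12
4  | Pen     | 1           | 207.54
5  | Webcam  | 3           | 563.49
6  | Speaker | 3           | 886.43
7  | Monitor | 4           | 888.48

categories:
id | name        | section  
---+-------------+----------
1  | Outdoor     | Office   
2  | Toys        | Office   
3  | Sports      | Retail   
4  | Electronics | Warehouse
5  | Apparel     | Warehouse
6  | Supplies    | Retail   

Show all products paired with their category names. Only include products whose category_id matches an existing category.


INNER JOIN keeps only products rows whose category_id matches an id in categories. Walk through each product:
  - product 1 (Laptop): category_id=1 -> matches Outdoor
  - product 2 (Tablet): category_id=5 -> matches Apparel
  - product 3 (Charger): category_id=NULL, no match -> dropped
  - product 4 (Pen): category_id=1 -> matches Outdoor
  - product 5 (Webcam): category_id=3 -> matches Sports
  - product 6 (Speaker): category_id=3 -> matches Sports
  - product 7 (Monitor): category_id=4 -> matches Electronics
So 1 of 7 rows is dropped.

SQL:
SELECT a.name, b.name AS category
FROM products a
INNER JOIN categories b ON a.category_id = b.id

Result:
name    | category   
--------+------------
Laptop  | Outdoor    
Tablet  | Apparel    
Pen     | Outdoor    
Webcam  | Sports     
Speaker | Sports     
Monitor | Electronics


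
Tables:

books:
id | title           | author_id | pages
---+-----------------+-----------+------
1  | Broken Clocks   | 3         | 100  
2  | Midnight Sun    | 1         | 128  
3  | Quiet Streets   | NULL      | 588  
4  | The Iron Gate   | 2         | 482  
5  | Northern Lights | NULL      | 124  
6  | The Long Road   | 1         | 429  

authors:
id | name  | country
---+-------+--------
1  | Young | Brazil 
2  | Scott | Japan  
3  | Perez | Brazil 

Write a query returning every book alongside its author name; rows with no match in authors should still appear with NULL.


LEFT JOIN keeps every row from books (the left table); where author_id has no match in authors, the author columns become NULL. Walk through each book:
  - book 1 (Broken Clocks): author_id=3 -> matches Perez
  - book 2 (Midnight Sun): author_id=1 -> matches Young
  - book 3 (Quiet Streets): author_id=NULL, no match -> kept with NULL
  - book 4 (The Iron Gate): author_id=2 -> matches Scott
  - book 5 (Northern Lights): author_id=NULL, no match -> kept with NULL
  - book 6 (The Long Road): author_id=1 -> matches Young
All 6 rows appear; 2 have NULL author.

SQL:
SELECT a.title, b.name AS author
FROM books a
LEFT JOIN authors b ON a.author_id = b.id

Result:
title           | author
----------------+-------
Broken Clocks   | Perez 
Midnight Sun    | Young 
Quiet Streets   | NULL  
The Iron Gate   | Scott 
Northern Lights | NULL  
The Long Road   | Young 
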